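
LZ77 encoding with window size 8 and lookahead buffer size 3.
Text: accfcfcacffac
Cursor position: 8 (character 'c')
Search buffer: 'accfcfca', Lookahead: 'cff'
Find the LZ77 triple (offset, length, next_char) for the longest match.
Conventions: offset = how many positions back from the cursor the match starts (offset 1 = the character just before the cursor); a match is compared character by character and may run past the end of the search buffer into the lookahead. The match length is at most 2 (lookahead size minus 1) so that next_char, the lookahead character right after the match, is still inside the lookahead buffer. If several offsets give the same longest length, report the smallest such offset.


Try each offset into the search buffer:
  offset=1 (pos 7, char 'a'): match length 0
  offset=2 (pos 6, char 'c'): match length 1
  offset=3 (pos 5, char 'f'): match length 0
  offset=4 (pos 4, char 'c'): match length 2
  offset=5 (pos 3, char 'f'): match length 0
  offset=6 (pos 2, char 'c'): match length 2
  offset=7 (pos 1, char 'c'): match length 1
  offset=8 (pos 0, char 'a'): match length 0
Longest match has length 2, found at offsets 4, 6; take the smallest, offset 4.
next_char = character at position 8 + 2 = 10 -> 'f'

Best match: offset=4, length=2 (matching 'cf' starting at position 4)
LZ77 triple: (4, 2, 'f')


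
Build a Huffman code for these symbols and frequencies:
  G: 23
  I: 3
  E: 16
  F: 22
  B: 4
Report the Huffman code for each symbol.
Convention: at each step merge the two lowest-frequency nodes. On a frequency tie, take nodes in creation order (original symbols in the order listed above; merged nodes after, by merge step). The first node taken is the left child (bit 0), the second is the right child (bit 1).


Huffman tree construction:
Step 1: Merge I(3) + B(4) = 7
Step 2: Merge (I+B)(7) + E(16) = 23
Step 3: Merge F(22) + G(23) = 45
Step 4: Merge ((I+B)+E)(23) + (F+G)(45) = 68
Read each symbol's code off the tree from the root (left child = 0, right child = 1).

Codes:
  G: 11 (length 2)
  I: 000 (length 3)
  E: 01 (length 2)
  F: 10 (length 2)
  B: 001 (length 3)
Average code length: 143/68 = 2.1029 bits/symbol


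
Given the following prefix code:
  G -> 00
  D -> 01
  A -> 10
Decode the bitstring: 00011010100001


Decoding step by step:
Bits 00 -> G
Bits 01 -> D
Bits 10 -> A
Bits 10 -> A
Bits 10 -> A
Bits 00 -> G
Bits 01 -> D


Decoded message: GDAAAGD


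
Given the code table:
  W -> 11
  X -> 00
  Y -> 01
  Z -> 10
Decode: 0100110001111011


Decoding:
01 -> Y
00 -> X
11 -> W
00 -> X
01 -> Y
11 -> W
10 -> Z
11 -> W


Result: YXWXYWZW


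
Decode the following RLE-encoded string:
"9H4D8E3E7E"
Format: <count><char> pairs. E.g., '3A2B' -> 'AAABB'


Expanding each <count><char> pair:
  9H -> 'HHHHHHHHH'
  4D -> 'DDDD'
  8E -> 'EEEEEEEE'
  3E -> 'EEE'
  7E -> 'EEEEEEE'

Decoded = HHHHHHHHHDDDDEEEEEEEEEEEEEEEEEE


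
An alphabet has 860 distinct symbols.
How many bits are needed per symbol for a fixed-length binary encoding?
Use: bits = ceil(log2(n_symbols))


log2(860) = 9.7482
Bracket: 2^9 = 512 < 860 <= 2^10 = 1024
So ceil(log2(860)) = 10

bits = ceil(log2(860)) = ceil(9.7482) = 10 bits


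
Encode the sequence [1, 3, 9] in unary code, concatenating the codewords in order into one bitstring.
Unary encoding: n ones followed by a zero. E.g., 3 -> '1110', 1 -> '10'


Encode each number as n ones followed by a terminating 0:
  1 -> 10 (2 bits)
  3 -> 1110 (4 bits)
  9 -> 1111111110 (10 bits)
Total length = 2 + 4 + 10 = 16 bits.

Unary([1, 3, 9]) = 1011101111111110 (16 bits)


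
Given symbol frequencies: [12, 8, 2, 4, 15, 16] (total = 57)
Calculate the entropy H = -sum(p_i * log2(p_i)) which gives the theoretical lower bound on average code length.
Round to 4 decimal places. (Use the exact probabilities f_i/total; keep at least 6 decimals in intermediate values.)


Per-symbol terms -p_i * log2(p_i) with p_i = f_i/57:
  p = 12/57 = 0.210526: log2(p) = -2.247928, -p*log2(p) = 0.473248
  p = 8/57 = 0.140351: log2(p) = -2.832890, -p*log2(p) = 0.397599
  p = 2/57 = 0.035088: log2(p) = -4.832890, -p*log2(p) = 0.169575
  p = 4/57 = 0.070175: log2(p) = -3.832890, -p*log2(p) = 0.268975
  p = 15/57 = 0.263158: log2(p) = -1.925999, -p*log2(p) = 0.506842
  p = 16/57 = 0.280702: log2(p) = -1.832890, -p*log2(p) = 0.514495
H = 0.473248 + 0.397599 + 0.169575 + 0.268975 + 0.506842 + 0.514495 = 2.330734

H = 2.3307 bits/symbol


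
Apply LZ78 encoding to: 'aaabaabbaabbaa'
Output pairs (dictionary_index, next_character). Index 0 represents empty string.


LZ78 encoding steps:
Dictionary: {0: ''}
Step 1: w='' (idx 0), next='a' -> output (0, 'a'), add 'a' as idx 1
Step 2: w='a' (idx 1), next='a' -> output (1, 'a'), add 'aa' as idx 2
Step 3: w='' (idx 0), next='b' -> output (0, 'b'), add 'b' as idx 3
Step 4: w='aa' (idx 2), next='b' -> output (2, 'b'), add 'aab' as idx 4
Step 5: w='b' (idx 3), next='a' -> output (3, 'a'), add 'ba' as idx 5
Step 6: w='a' (idx 1), next='b' -> output (1, 'b'), add 'ab' as idx 6
Step 7: w='ba' (idx 5), next='a' -> output (5, 'a'), add 'baa' as idx 7


Encoded: [(0, 'a'), (1, 'a'), (0, 'b'), (2, 'b'), (3, 'a'), (1, 'b'), (5, 'a')]


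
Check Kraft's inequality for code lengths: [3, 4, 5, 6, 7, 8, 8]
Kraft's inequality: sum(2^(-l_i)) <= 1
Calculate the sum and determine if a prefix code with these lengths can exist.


Sum = 2^(-3) + 2^(-4) + 2^(-5) + 2^(-6) + 2^(-7) + 2^(-8) + 2^(-8)
    = 0.125 + 0.0625 + 0.03125 + 0.015625 + 0.0078125 + 0.00390625 + 0.00390625
    = 64/256 = 0.25
Since 0.25 <= 1, Kraft's inequality IS satisfied.
A prefix code with these lengths CAN exist.

Kraft sum = 0.25. Satisfied.


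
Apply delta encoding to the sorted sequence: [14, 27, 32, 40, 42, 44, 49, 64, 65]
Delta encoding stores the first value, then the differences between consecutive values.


First value: 14
Deltas:
  27 - 14 = 13
  32 - 27 = 5
  40 - 32 = 8
  42 - 40 = 2
  44 - 42 = 2
  49 - 44 = 5
  64 - 49 = 15
  65 - 64 = 1


Delta encoded: [14, 13, 5, 8, 2, 2, 5, 15, 1]


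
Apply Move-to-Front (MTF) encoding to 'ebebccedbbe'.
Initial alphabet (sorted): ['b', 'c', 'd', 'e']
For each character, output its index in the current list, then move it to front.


MTF encoding:
'e': index 3 in ['b', 'c', 'd', 'e'] -> ['e', 'b', 'c', 'd']
'b': index 1 in ['e', 'b', 'c', 'd'] -> ['b', 'e', 'c', 'd']
'e': index 1 in ['b', 'e', 'c', 'd'] -> ['e', 'b', 'c', 'd']
'b': index 1 in ['e', 'b', 'c', 'd'] -> ['b', 'e', 'c', 'd']
'c': index 2 in ['b', 'e', 'c', 'd'] -> ['c', 'b', 'e', 'd']
'c': index 0 in ['c', 'b', 'e', 'd'] -> ['c', 'b', 'e', 'd']
'e': index 2 in ['c', 'b', 'e', 'd'] -> ['e', 'c', 'b', 'd']
'd': index 3 in ['e', 'c', 'b', 'd'] -> ['d', 'e', 'c', 'b']
'b': index 3 in ['d', 'e', 'c', 'b'] -> ['b', 'd', 'e', 'c']
'b': index 0 in ['b', 'd', 'e', 'c'] -> ['b', 'd', 'e', 'c']
'e': index 2 in ['b', 'd', 'e', 'c'] -> ['e', 'b', 'd', 'c']


Output: [3, 1, 1, 1, 2, 0, 2, 3, 3, 0, 2]


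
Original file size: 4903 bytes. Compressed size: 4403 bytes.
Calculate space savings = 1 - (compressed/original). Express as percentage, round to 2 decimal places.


ratio = compressed/original = 4403/4903 = 0.898022
savings = 1 - ratio = 1 - 0.898022 = 0.101978
as a percentage: 0.101978 * 100 = 10.2%

Space savings = 1 - 4403/4903 = 10.2%


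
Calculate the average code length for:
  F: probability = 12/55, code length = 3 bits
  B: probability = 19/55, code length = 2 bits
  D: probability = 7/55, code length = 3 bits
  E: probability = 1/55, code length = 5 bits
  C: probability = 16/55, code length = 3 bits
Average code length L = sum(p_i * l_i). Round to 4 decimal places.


Weighted contributions p_i * l_i:
  F: (12/55) * 3 = 36/55
  B: (19/55) * 2 = 38/55
  D: (7/55) * 3 = 21/55
  E: (1/55) * 5 = 5/55
  C: (16/55) * 3 = 48/55
Sum = (36 + 38 + 21 + 5 + 48)/55 = 148/55

L = 148/55 = 2.6909 bits/symbol


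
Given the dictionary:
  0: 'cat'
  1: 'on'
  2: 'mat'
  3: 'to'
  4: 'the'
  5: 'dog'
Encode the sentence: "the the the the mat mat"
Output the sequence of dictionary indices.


Look up each word in the dictionary:
  'the' -> 4
  'the' -> 4
  'the' -> 4
  'the' -> 4
  'mat' -> 2
  'mat' -> 2

Encoded: [4, 4, 4, 4, 2, 2]


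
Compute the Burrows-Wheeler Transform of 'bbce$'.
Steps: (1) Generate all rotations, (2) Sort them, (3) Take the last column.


Rotations (sorted):
  0: $bbce -> last char: e
  1: bbce$ -> last char: $
  2: bce$b -> last char: b
  3: ce$bb -> last char: b
  4: e$bbc -> last char: c


BWT = e$bbc


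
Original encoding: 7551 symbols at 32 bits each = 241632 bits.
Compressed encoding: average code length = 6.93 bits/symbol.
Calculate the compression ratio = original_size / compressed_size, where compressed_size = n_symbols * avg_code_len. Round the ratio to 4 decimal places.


original_size = n_symbols * orig_bits = 7551 * 32 = 241632 bits
compressed_size = n_symbols * avg_code_len = 7551 * 6.93 = 52328.43 bits
ratio = original_size / compressed_size = 241632 / 52328.43 = 4.6176

Compression ratio = 4.6176


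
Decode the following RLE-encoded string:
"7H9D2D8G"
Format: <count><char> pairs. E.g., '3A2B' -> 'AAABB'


Expanding each <count><char> pair:
  7H -> 'HHHHHHH'
  9D -> 'DDDDDDDDD'
  2D -> 'DD'
  8G -> 'GGGGGGGG'

Decoded = HHHHHHHDDDDDDDDDDDGGGGGGGG


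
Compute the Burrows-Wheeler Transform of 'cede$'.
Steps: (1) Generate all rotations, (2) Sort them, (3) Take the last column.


Rotations (sorted):
  0: $cede -> last char: e
  1: cede$ -> last char: $
  2: de$ce -> last char: e
  3: e$ced -> last char: d
  4: ede$c -> last char: c


BWT = e$edc


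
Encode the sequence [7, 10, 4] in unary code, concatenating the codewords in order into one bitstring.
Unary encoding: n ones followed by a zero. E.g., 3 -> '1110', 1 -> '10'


Encode each number as n ones followed by a terminating 0:
  7 -> 11111110 (8 bits)
  10 -> 11111111110 (11 bits)
  4 -> 11110 (5 bits)
Total length = 8 + 11 + 5 = 24 bits.

Unary([7, 10, 4]) = 111111101111111111011110 (24 bits)


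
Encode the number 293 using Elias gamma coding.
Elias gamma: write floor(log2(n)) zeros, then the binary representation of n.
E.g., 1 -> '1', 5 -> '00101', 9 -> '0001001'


num_bits = floor(log2(293)) + 1 = 9
leading_zeros = num_bits - 1 = 8
binary(293) = 100100101

Elias gamma(293) = '00000000' + '100100101' = 00000000100100101 (17 bits)


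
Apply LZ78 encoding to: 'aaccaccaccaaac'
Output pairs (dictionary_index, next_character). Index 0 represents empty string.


LZ78 encoding steps:
Dictionary: {0: ''}
Step 1: w='' (idx 0), next='a' -> output (0, 'a'), add 'a' as idx 1
Step 2: w='a' (idx 1), next='c' -> output (1, 'c'), add 'ac' as idx 2
Step 3: w='' (idx 0), next='c' -> output (0, 'c'), add 'c' as idx 3
Step 4: w='ac' (idx 2), next='c' -> output (2, 'c'), add 'acc' as idx 4
Step 5: w='acc' (idx 4), next='a' -> output (4, 'a'), add 'acca' as idx 5
Step 6: w='a' (idx 1), next='a' -> output (1, 'a'), add 'aa' as idx 6
Step 7: w='c' (idx 3), end of input -> output (3, '')


Encoded: [(0, 'a'), (1, 'c'), (0, 'c'), (2, 'c'), (4, 'a'), (1, 'a'), (3, '')]


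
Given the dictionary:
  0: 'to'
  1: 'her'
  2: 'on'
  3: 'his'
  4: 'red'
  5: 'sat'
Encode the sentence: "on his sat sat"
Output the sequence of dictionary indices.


Look up each word in the dictionary:
  'on' -> 2
  'his' -> 3
  'sat' -> 5
  'sat' -> 5

Encoded: [2, 3, 5, 5]


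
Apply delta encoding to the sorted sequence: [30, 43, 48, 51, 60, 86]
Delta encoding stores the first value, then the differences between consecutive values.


First value: 30
Deltas:
  43 - 30 = 13
  48 - 43 = 5
  51 - 48 = 3
  60 - 51 = 9
  86 - 60 = 26


Delta encoded: [30, 13, 5, 3, 9, 26]


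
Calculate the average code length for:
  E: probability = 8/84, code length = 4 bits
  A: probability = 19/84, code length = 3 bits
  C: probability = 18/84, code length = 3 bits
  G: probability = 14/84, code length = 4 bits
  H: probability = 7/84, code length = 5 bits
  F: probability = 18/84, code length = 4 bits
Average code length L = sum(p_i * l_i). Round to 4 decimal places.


Weighted contributions p_i * l_i:
  E: (8/84) * 4 = 32/84
  A: (19/84) * 3 = 57/84
  C: (18/84) * 3 = 54/84
  G: (14/84) * 4 = 56/84
  H: (7/84) * 5 = 35/84
  F: (18/84) * 4 = 72/84
Sum = (32 + 57 + 54 + 56 + 35 + 72)/84 = 306/84

L = 306/84 = 3.6429 bits/symbol


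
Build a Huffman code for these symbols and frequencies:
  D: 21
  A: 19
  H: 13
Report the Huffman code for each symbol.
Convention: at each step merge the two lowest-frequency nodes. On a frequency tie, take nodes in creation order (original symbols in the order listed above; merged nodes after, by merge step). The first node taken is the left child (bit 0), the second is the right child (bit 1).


Huffman tree construction:
Step 1: Merge H(13) + A(19) = 32
Step 2: Merge D(21) + (H+A)(32) = 53
Read each symbol's code off the tree from the root (left child = 0, right child = 1).

Codes:
  D: 0 (length 1)
  A: 11 (length 2)
  H: 10 (length 2)
Average code length: 85/53 = 1.6038 bits/symbol


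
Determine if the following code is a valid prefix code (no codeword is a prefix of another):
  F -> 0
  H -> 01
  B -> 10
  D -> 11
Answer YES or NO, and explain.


Checking each pair (does one codeword prefix another?):
  F='0' vs H='01': prefix -- VIOLATION

NO -- this is NOT a valid prefix code. F (0) is a prefix of H (01).


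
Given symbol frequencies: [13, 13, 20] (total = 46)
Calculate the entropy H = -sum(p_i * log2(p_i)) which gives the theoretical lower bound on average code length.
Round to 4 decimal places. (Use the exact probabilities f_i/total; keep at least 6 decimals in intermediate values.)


Per-symbol terms -p_i * log2(p_i) with p_i = f_i/46:
  p = 13/46 = 0.282609: log2(p) = -1.823122, -p*log2(p) = 0.515230
  p = 13/46 = 0.282609: log2(p) = -1.823122, -p*log2(p) = 0.515230
  p = 20/46 = 0.434783: log2(p) = -1.201634, -p*log2(p) = 0.522450
H = 0.515230 + 0.515230 + 0.522450 = 1.552910

H = 1.5529 bits/symbol


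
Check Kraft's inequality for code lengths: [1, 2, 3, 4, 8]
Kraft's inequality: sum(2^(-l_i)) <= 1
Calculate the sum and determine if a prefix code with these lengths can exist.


Sum = 2^(-1) + 2^(-2) + 2^(-3) + 2^(-4) + 2^(-8)
    = 0.5 + 0.25 + 0.125 + 0.0625 + 0.00390625
    = 241/256 = 0.94140625
Since 0.94140625 <= 1, Kraft's inequality IS satisfied.
A prefix code with these lengths CAN exist.

Kraft sum = 0.94140625. Satisfied.


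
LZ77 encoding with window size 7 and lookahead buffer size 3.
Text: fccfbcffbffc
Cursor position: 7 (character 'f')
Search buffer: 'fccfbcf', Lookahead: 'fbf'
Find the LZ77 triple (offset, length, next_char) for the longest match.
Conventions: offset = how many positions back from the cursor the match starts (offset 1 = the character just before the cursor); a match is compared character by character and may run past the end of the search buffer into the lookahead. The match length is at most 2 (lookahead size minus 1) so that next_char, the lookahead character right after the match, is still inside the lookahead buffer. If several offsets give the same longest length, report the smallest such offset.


Try each offset into the search buffer:
  offset=1 (pos 6, char 'f'): match length 1
  offset=2 (pos 5, char 'c'): match length 0
  offset=3 (pos 4, char 'b'): match length 0
  offset=4 (pos 3, char 'f'): match length 2
  offset=5 (pos 2, char 'c'): match length 0
  offset=6 (pos 1, char 'c'): match length 0
  offset=7 (pos 0, char 'f'): match length 1
Longest match has length 2 at offset 4.
next_char = character at position 7 + 2 = 9 -> 'f'

Best match: offset=4, length=2 (matching 'fb' starting at position 3)
LZ77 triple: (4, 2, 'f')


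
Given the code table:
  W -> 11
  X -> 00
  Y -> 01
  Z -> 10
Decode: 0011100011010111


Decoding:
00 -> X
11 -> W
10 -> Z
00 -> X
11 -> W
01 -> Y
01 -> Y
11 -> W


Result: XWZXWYYW


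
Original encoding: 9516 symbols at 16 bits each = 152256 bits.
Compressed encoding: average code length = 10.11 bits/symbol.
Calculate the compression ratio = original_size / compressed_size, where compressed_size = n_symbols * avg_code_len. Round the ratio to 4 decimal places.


original_size = n_symbols * orig_bits = 9516 * 16 = 152256 bits
compressed_size = n_symbols * avg_code_len = 9516 * 10.11 = 96206.76 bits
ratio = original_size / compressed_size = 152256 / 96206.76 = 1.5826

Compression ratio = 1.5826


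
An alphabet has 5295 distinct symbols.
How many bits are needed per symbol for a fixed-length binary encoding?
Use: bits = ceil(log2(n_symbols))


log2(5295) = 12.3704
Bracket: 2^12 = 4096 < 5295 <= 2^13 = 8192
So ceil(log2(5295)) = 13

bits = ceil(log2(5295)) = ceil(12.3704) = 13 bits


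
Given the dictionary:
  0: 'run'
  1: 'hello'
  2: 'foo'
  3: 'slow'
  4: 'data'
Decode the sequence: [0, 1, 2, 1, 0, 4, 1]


Look up each index in the dictionary:
  0 -> 'run'
  1 -> 'hello'
  2 -> 'foo'
  1 -> 'hello'
  0 -> 'run'
  4 -> 'data'
  1 -> 'hello'

Decoded: "run hello foo hello run data hello"


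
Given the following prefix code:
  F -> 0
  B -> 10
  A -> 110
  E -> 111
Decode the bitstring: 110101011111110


Decoding step by step:
Bits 110 -> A
Bits 10 -> B
Bits 10 -> B
Bits 111 -> E
Bits 111 -> E
Bits 10 -> B


Decoded message: ABBEEB


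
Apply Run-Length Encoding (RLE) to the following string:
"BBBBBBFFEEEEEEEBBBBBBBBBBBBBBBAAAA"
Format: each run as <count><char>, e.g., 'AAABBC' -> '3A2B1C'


Scanning runs left to right:
  i=0: run of 'B' x 6 -> '6B'
  i=6: run of 'F' x 2 -> '2F'
  i=8: run of 'E' x 7 -> '7E'
  i=15: run of 'B' x 15 -> '15B'
  i=30: run of 'A' x 4 -> '4A'

RLE = 6B2F7E15B4A


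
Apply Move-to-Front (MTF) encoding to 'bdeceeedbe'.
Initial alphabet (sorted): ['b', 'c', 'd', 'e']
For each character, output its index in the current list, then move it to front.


MTF encoding:
'b': index 0 in ['b', 'c', 'd', 'e'] -> ['b', 'c', 'd', 'e']
'd': index 2 in ['b', 'c', 'd', 'e'] -> ['d', 'b', 'c', 'e']
'e': index 3 in ['d', 'b', 'c', 'e'] -> ['e', 'd', 'b', 'c']
'c': index 3 in ['e', 'd', 'b', 'c'] -> ['c', 'e', 'd', 'b']
'e': index 1 in ['c', 'e', 'd', 'b'] -> ['e', 'c', 'd', 'b']
'e': index 0 in ['e', 'c', 'd', 'b'] -> ['e', 'c', 'd', 'b']
'e': index 0 in ['e', 'c', 'd', 'b'] -> ['e', 'c', 'd', 'b']
'd': index 2 in ['e', 'c', 'd', 'b'] -> ['d', 'e', 'c', 'b']
'b': index 3 in ['d', 'e', 'c', 'b'] -> ['b', 'd', 'e', 'c']
'e': index 2 in ['b', 'd', 'e', 'c'] -> ['e', 'b', 'd', 'c']


Output: [0, 2, 3, 3, 1, 0, 0, 2, 3, 2]


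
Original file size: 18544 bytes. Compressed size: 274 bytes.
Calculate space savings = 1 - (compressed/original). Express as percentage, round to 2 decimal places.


ratio = compressed/original = 274/18544 = 0.014776
savings = 1 - ratio = 1 - 0.014776 = 0.985224
as a percentage: 0.985224 * 100 = 98.52%

Space savings = 1 - 274/18544 = 98.52%


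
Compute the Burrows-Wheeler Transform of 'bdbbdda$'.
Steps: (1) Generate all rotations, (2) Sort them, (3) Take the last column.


Rotations (sorted):
  0: $bdbbdda -> last char: a
  1: a$bdbbdd -> last char: d
  2: bbdda$bd -> last char: d
  3: bdbbdda$ -> last char: $
  4: bdda$bdb -> last char: b
  5: da$bdbbd -> last char: d
  6: dbbdda$b -> last char: b
  7: dda$bdbb -> last char: b


BWT = add$bdbb


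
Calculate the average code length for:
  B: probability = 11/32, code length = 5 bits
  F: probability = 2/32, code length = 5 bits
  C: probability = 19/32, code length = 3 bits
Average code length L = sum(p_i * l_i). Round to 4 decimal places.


Weighted contributions p_i * l_i:
  B: (11/32) * 5 = 55/32
  F: (2/32) * 5 = 10/32
  C: (19/32) * 3 = 57/32
Sum = (55 + 10 + 57)/32 = 122/32

L = 122/32 = 3.8125 bits/symbol


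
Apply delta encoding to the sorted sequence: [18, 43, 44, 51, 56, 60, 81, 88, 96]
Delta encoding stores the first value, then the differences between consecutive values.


First value: 18
Deltas:
  43 - 18 = 25
  44 - 43 = 1
  51 - 44 = 7
  56 - 51 = 5
  60 - 56 = 4
  81 - 60 = 21
  88 - 81 = 7
  96 - 88 = 8


Delta encoded: [18, 25, 1, 7, 5, 4, 21, 7, 8]


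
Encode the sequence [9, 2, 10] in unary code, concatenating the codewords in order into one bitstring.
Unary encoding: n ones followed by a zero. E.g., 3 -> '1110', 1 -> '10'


Encode each number as n ones followed by a terminating 0:
  9 -> 1111111110 (10 bits)
  2 -> 110 (3 bits)
  10 -> 11111111110 (11 bits)
Total length = 10 + 3 + 11 = 24 bits.

Unary([9, 2, 10]) = 111111111011011111111110 (24 bits)


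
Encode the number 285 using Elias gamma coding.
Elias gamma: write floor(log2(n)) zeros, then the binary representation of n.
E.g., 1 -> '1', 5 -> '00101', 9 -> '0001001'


num_bits = floor(log2(285)) + 1 = 9
leading_zeros = num_bits - 1 = 8
binary(285) = 100011101

Elias gamma(285) = '00000000' + '100011101' = 00000000100011101 (17 bits)


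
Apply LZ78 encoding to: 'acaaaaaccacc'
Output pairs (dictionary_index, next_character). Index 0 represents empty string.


LZ78 encoding steps:
Dictionary: {0: ''}
Step 1: w='' (idx 0), next='a' -> output (0, 'a'), add 'a' as idx 1
Step 2: w='' (idx 0), next='c' -> output (0, 'c'), add 'c' as idx 2
Step 3: w='a' (idx 1), next='a' -> output (1, 'a'), add 'aa' as idx 3
Step 4: w='aa' (idx 3), next='a' -> output (3, 'a'), add 'aaa' as idx 4
Step 5: w='c' (idx 2), next='c' -> output (2, 'c'), add 'cc' as idx 5
Step 6: w='a' (idx 1), next='c' -> output (1, 'c'), add 'ac' as idx 6
Step 7: w='c' (idx 2), end of input -> output (2, '')


Encoded: [(0, 'a'), (0, 'c'), (1, 'a'), (3, 'a'), (2, 'c'), (1, 'c'), (2, '')]


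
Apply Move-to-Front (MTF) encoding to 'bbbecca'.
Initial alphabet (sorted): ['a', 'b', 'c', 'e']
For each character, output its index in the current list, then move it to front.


MTF encoding:
'b': index 1 in ['a', 'b', 'c', 'e'] -> ['b', 'a', 'c', 'e']
'b': index 0 in ['b', 'a', 'c', 'e'] -> ['b', 'a', 'c', 'e']
'b': index 0 in ['b', 'a', 'c', 'e'] -> ['b', 'a', 'c', 'e']
'e': index 3 in ['b', 'a', 'c', 'e'] -> ['e', 'b', 'a', 'c']
'c': index 3 in ['e', 'b', 'a', 'c'] -> ['c', 'e', 'b', 'a']
'c': index 0 in ['c', 'e', 'b', 'a'] -> ['c', 'e', 'b', 'a']
'a': index 3 in ['c', 'e', 'b', 'a'] -> ['a', 'c', 'e', 'b']


Output: [1, 0, 0, 3, 3, 0, 3]


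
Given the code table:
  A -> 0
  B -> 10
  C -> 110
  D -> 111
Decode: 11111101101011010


Decoding:
111 -> D
111 -> D
0 -> A
110 -> C
10 -> B
110 -> C
10 -> B


Result: DDACBCB


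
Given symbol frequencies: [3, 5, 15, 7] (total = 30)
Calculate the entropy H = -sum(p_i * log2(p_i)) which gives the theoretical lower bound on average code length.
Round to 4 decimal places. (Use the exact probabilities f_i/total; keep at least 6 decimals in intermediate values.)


Per-symbol terms -p_i * log2(p_i) with p_i = f_i/30:
  p = 3/30 = 0.100000: log2(p) = -3.321928, -p*log2(p) = 0.332193
  p = 5/30 = 0.166667: log2(p) = -2.584963, -p*log2(p) = 0.430827
  p = 15/30 = 0.500000: log2(p) = -1.000000, -p*log2(p) = 0.500000
  p = 7/30 = 0.233333: log2(p) = -2.099536, -p*log2(p) = 0.489892
H = 0.332193 + 0.430827 + 0.500000 + 0.489892 = 1.752912

H = 1.7529 bits/symbol


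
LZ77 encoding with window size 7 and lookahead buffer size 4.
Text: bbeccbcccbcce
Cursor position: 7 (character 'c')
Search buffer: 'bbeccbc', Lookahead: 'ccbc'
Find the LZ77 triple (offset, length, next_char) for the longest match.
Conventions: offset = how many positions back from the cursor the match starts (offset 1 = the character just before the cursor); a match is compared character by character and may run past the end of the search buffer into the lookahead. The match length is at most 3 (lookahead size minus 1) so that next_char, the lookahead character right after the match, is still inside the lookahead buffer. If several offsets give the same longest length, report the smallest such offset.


Try each offset into the search buffer:
  offset=1 (pos 6, char 'c'): match length 2
  offset=2 (pos 5, char 'b'): match length 0
  offset=3 (pos 4, char 'c'): match length 1
  offset=4 (pos 3, char 'c'): match length 3
  offset=5 (pos 2, char 'e'): match length 0
  offset=6 (pos 1, char 'b'): match length 0
  offset=7 (pos 0, char 'b'): match length 0
Longest match has length 3 at offset 4.
next_char = character at position 7 + 3 = 10 -> 'c'

Best match: offset=4, length=3 (matching 'ccb' starting at position 3)
LZ77 triple: (4, 3, 'c')


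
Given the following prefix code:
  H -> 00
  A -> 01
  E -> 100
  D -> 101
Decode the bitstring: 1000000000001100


Decoding step by step:
Bits 100 -> E
Bits 00 -> H
Bits 00 -> H
Bits 00 -> H
Bits 00 -> H
Bits 01 -> A
Bits 100 -> E


Decoded message: EHHHHAE


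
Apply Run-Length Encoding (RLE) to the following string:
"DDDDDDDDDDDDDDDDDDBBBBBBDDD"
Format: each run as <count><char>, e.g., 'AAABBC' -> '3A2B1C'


Scanning runs left to right:
  i=0: run of 'D' x 18 -> '18D'
  i=18: run of 'B' x 6 -> '6B'
  i=24: run of 'D' x 3 -> '3D'

RLE = 18D6B3D


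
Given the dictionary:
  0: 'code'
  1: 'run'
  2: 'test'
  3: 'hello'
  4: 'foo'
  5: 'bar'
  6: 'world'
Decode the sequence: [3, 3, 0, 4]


Look up each index in the dictionary:
  3 -> 'hello'
  3 -> 'hello'
  0 -> 'code'
  4 -> 'foo'

Decoded: "hello hello code foo"


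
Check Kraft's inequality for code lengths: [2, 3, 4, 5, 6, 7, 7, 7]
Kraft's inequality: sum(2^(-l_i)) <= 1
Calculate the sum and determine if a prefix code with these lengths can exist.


Sum = 2^(-2) + 2^(-3) + 2^(-4) + 2^(-5) + 2^(-6) + 2^(-7) + 2^(-7) + 2^(-7)
    = 0.25 + 0.125 + 0.0625 + 0.03125 + 0.015625 + 0.0078125 + 0.0078125 + 0.0078125
    = 65/128 = 0.5078125
Since 0.5078125 <= 1, Kraft's inequality IS satisfied.
A prefix code with these lengths CAN exist.

Kraft sum = 0.5078125. Satisfied.


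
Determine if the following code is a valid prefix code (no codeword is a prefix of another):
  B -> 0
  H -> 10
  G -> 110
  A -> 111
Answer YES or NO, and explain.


Checking each pair (does one codeword prefix another?):
  B='0' vs H='10': no prefix
  B='0' vs G='110': no prefix
  B='0' vs A='111': no prefix
  H='10' vs B='0': no prefix
  H='10' vs G='110': no prefix
  H='10' vs A='111': no prefix
  G='110' vs B='0': no prefix
  G='110' vs H='10': no prefix
  G='110' vs A='111': no prefix
  A='111' vs B='0': no prefix
  A='111' vs H='10': no prefix
  A='111' vs G='110': no prefix
No violation found over all pairs.

YES -- this is a valid prefix code. No codeword is a prefix of any other codeword.


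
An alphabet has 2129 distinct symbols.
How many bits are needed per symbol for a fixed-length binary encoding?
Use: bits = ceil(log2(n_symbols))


log2(2129) = 11.056
Bracket: 2^11 = 2048 < 2129 <= 2^12 = 4096
So ceil(log2(2129)) = 12

bits = ceil(log2(2129)) = ceil(11.056) = 12 bits


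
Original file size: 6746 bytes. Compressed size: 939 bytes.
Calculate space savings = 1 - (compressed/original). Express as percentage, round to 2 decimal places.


ratio = compressed/original = 939/6746 = 0.139194
savings = 1 - ratio = 1 - 0.139194 = 0.860806
as a percentage: 0.860806 * 100 = 86.08%

Space savings = 1 - 939/6746 = 86.08%


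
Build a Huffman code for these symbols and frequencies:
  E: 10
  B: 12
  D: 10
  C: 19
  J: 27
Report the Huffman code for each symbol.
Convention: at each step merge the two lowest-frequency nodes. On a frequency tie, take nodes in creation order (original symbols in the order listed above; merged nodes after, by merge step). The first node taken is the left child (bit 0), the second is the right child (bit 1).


Huffman tree construction:
Step 1: Merge E(10) + D(10) = 20
Step 2: Merge B(12) + C(19) = 31
Step 3: Merge (E+D)(20) + J(27) = 47
Step 4: Merge (B+C)(31) + ((E+D)+J)(47) = 78
Read each symbol's code off the tree from the root (left child = 0, right child = 1).

Codes:
  E: 100 (length 3)
  B: 00 (length 2)
  D: 101 (length 3)
  C: 01 (length 2)
  J: 11 (length 2)
Average code length: 176/78 = 2.2564 bits/symbol


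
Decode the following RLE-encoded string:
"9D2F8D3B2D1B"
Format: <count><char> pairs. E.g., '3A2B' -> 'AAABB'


Expanding each <count><char> pair:
  9D -> 'DDDDDDDDD'
  2F -> 'FF'
  8D -> 'DDDDDDDD'
  3B -> 'BBB'
  2D -> 'DD'
  1B -> 'B'

Decoded = DDDDDDDDDFFDDDDDDDDBBBDDB


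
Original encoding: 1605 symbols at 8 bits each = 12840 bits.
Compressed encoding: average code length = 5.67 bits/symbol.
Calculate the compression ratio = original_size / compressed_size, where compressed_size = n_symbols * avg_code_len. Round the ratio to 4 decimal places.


original_size = n_symbols * orig_bits = 1605 * 8 = 12840 bits
compressed_size = n_symbols * avg_code_len = 1605 * 5.67 = 9100.35 bits
ratio = original_size / compressed_size = 12840 / 9100.35 = 1.4109

Compression ratio = 1.4109


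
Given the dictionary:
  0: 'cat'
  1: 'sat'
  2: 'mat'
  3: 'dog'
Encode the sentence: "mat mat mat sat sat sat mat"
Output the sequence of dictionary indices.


Look up each word in the dictionary:
  'mat' -> 2
  'mat' -> 2
  'mat' -> 2
  'sat' -> 1
  'sat' -> 1
  'sat' -> 1
  'mat' -> 2

Encoded: [2, 2, 2, 1, 1, 1, 2]


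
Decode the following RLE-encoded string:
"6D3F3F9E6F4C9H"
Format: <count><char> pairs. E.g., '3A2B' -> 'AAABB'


Expanding each <count><char> pair:
  6D -> 'DDDDDD'
  3F -> 'FFF'
  3F -> 'FFF'
  9E -> 'EEEEEEEEE'
  6F -> 'FFFFFF'
  4C -> 'CCCC'
  9H -> 'HHHHHHHHH'

Decoded = DDDDDDFFFFFFEEEEEEEEEFFFFFFCCCCHHHHHHHHH


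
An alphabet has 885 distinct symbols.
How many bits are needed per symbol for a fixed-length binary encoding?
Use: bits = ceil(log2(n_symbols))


log2(885) = 9.7895
Bracket: 2^9 = 512 < 885 <= 2^10 = 1024
So ceil(log2(885)) = 10

bits = ceil(log2(885)) = ceil(9.7895) = 10 bits


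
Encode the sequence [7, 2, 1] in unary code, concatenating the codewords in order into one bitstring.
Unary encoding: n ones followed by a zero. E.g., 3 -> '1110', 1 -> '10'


Encode each number as n ones followed by a terminating 0:
  7 -> 11111110 (8 bits)
  2 -> 110 (3 bits)
  1 -> 10 (2 bits)
Total length = 8 + 3 + 2 = 13 bits.

Unary([7, 2, 1]) = 1111111011010 (13 bits)


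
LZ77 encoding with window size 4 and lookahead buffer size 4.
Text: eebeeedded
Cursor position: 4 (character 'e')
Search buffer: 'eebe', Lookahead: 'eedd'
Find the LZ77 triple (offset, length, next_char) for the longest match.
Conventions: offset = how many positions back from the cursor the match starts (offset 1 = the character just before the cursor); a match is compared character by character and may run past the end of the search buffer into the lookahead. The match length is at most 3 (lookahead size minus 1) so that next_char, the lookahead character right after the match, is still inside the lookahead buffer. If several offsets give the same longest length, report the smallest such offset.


Try each offset into the search buffer:
  offset=1 (pos 3, char 'e'): match length 2
  offset=2 (pos 2, char 'b'): match length 0
  offset=3 (pos 1, char 'e'): match length 1
  offset=4 (pos 0, char 'e'): match length 2
Longest match has length 2, found at offsets 1, 4; take the smallest, offset 1.
next_char = character at position 4 + 2 = 6 -> 'd'

Best match: offset=1, length=2 (matching 'ee' starting at position 3)
LZ77 triple: (1, 2, 'd')


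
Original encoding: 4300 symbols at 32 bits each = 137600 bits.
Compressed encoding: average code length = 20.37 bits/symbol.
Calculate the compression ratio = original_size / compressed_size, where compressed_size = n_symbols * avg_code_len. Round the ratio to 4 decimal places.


original_size = n_symbols * orig_bits = 4300 * 32 = 137600 bits
compressed_size = n_symbols * avg_code_len = 4300 * 20.37 = 87591.0 bits
ratio = original_size / compressed_size = 137600 / 87591.0 = 1.5709

Compression ratio = 1.5709


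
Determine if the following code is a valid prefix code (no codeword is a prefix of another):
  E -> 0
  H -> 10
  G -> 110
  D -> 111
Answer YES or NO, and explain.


Checking each pair (does one codeword prefix another?):
  E='0' vs H='10': no prefix
  E='0' vs G='110': no prefix
  E='0' vs D='111': no prefix
  H='10' vs E='0': no prefix
  H='10' vs G='110': no prefix
  H='10' vs D='111': no prefix
  G='110' vs E='0': no prefix
  G='110' vs H='10': no prefix
  G='110' vs D='111': no prefix
  D='111' vs E='0': no prefix
  D='111' vs H='10': no prefix
  D='111' vs G='110': no prefix
No violation found over all pairs.

YES -- this is a valid prefix code. No codeword is a prefix of any other codeword.


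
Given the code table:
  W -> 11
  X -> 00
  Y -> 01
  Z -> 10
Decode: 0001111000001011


Decoding:
00 -> X
01 -> Y
11 -> W
10 -> Z
00 -> X
00 -> X
10 -> Z
11 -> W


Result: XYWZXXZW


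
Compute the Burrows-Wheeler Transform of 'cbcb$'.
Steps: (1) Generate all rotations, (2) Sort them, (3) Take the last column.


Rotations (sorted):
  0: $cbcb -> last char: b
  1: b$cbc -> last char: c
  2: bcb$c -> last char: c
  3: cb$cb -> last char: b
  4: cbcb$ -> last char: $


BWT = bccb$


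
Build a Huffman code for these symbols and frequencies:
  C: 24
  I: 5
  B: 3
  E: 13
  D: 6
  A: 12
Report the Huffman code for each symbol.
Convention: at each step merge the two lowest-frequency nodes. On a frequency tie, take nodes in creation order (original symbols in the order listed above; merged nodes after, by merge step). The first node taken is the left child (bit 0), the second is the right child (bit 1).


Huffman tree construction:
Step 1: Merge B(3) + I(5) = 8
Step 2: Merge D(6) + (B+I)(8) = 14
Step 3: Merge A(12) + E(13) = 25
Step 4: Merge (D+(B+I))(14) + C(24) = 38
Step 5: Merge (A+E)(25) + ((D+(B+I))+C)(38) = 63
Read each symbol's code off the tree from the root (left child = 0, right child = 1).

Codes:
  C: 11 (length 2)
  I: 1011 (length 4)
  B: 1010 (length 4)
  E: 01 (length 2)
  D: 100 (length 3)
  A: 00 (length 2)
Average code length: 148/63 = 2.3492 bits/symbol


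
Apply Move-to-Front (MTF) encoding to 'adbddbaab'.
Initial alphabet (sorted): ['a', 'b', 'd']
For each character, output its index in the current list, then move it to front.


MTF encoding:
'a': index 0 in ['a', 'b', 'd'] -> ['a', 'b', 'd']
'd': index 2 in ['a', 'b', 'd'] -> ['d', 'a', 'b']
'b': index 2 in ['d', 'a', 'b'] -> ['b', 'd', 'a']
'd': index 1 in ['b', 'd', 'a'] -> ['d', 'b', 'a']
'd': index 0 in ['d', 'b', 'a'] -> ['d', 'b', 'a']
'b': index 1 in ['d', 'b', 'a'] -> ['b', 'd', 'a']
'a': index 2 in ['b', 'd', 'a'] -> ['a', 'b', 'd']
'a': index 0 in ['a', 'b', 'd'] -> ['a', 'b', 'd']
'b': index 1 in ['a', 'b', 'd'] -> ['b', 'a', 'd']


Output: [0, 2, 2, 1, 0, 1, 2, 0, 1]


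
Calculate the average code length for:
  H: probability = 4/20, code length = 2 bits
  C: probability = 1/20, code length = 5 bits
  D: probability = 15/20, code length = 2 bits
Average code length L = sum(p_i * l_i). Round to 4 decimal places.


Weighted contributions p_i * l_i:
  H: (4/20) * 2 = 8/20
  C: (1/20) * 5 = 5/20
  D: (15/20) * 2 = 30/20
Sum = (8 + 5 + 30)/20 = 43/20

L = 43/20 = 2.1500 bits/symbol


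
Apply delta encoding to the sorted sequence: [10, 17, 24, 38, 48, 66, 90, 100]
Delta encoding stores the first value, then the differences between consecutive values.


First value: 10
Deltas:
  17 - 10 = 7
  24 - 17 = 7
  38 - 24 = 14
  48 - 38 = 10
  66 - 48 = 18
  90 - 66 = 24
  100 - 90 = 10


Delta encoded: [10, 7, 7, 14, 10, 18, 24, 10]


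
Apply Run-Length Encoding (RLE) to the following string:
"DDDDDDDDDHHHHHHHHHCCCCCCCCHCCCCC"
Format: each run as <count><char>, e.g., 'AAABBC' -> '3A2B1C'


Scanning runs left to right:
  i=0: run of 'D' x 9 -> '9D'
  i=9: run of 'H' x 9 -> '9H'
  i=18: run of 'C' x 8 -> '8C'
  i=26: run of 'H' x 1 -> '1H'
  i=27: run of 'C' x 5 -> '5C'

RLE = 9D9H8C1H5C


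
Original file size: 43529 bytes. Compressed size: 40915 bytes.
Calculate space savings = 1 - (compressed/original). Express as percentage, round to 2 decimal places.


ratio = compressed/original = 40915/43529 = 0.939948
savings = 1 - ratio = 1 - 0.939948 = 0.060052
as a percentage: 0.060052 * 100 = 6.01%

Space savings = 1 - 40915/43529 = 6.01%


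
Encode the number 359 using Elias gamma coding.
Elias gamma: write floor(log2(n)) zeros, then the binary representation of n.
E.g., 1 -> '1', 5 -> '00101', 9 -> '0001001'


num_bits = floor(log2(359)) + 1 = 9
leading_zeros = num_bits - 1 = 8
binary(359) = 101100111

Elias gamma(359) = '00000000' + '101100111' = 00000000101100111 (17 bits)


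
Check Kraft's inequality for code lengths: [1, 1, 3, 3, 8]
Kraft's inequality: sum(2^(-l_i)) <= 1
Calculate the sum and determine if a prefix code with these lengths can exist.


Sum = 2^(-1) + 2^(-1) + 2^(-3) + 2^(-3) + 2^(-8)
    = 0.5 + 0.5 + 0.125 + 0.125 + 0.00390625
    = 321/256 = 1.25390625
Since 1.25390625 > 1, Kraft's inequality is NOT satisfied.
A prefix code with these lengths CANNOT exist.

Kraft sum = 1.25390625. Not satisfied.


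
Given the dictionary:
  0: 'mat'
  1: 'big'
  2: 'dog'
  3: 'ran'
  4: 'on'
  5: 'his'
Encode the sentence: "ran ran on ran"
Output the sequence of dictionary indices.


Look up each word in the dictionary:
  'ran' -> 3
  'ran' -> 3
  'on' -> 4
  'ran' -> 3

Encoded: [3, 3, 4, 3]


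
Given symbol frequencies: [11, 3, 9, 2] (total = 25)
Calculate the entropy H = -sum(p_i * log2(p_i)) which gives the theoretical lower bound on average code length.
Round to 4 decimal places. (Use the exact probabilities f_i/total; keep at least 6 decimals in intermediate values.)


Per-symbol terms -p_i * log2(p_i) with p_i = f_i/25:
  p = 11/25 = 0.440000: log2(p) = -1.184425, -p*log2(p) = 0.521147
  p = 3/25 = 0.120000: log2(p) = -3.058894, -p*log2(p) = 0.367067
  p = 9/25 = 0.360000: log2(p) = -1.473931, -p*log2(p) = 0.530615
  p = 2/25 = 0.080000: log2(p) = -3.643856, -p*log2(p) = 0.291508
H = 0.521147 + 0.367067 + 0.530615 + 0.291508 = 1.710337

H = 1.7103 bits/symbol


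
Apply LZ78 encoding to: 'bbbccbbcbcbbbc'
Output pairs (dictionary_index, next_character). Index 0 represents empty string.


LZ78 encoding steps:
Dictionary: {0: ''}
Step 1: w='' (idx 0), next='b' -> output (0, 'b'), add 'b' as idx 1
Step 2: w='b' (idx 1), next='b' -> output (1, 'b'), add 'bb' as idx 2
Step 3: w='' (idx 0), next='c' -> output (0, 'c'), add 'c' as idx 3
Step 4: w='c' (idx 3), next='b' -> output (3, 'b'), add 'cb' as idx 4
Step 5: w='b' (idx 1), next='c' -> output (1, 'c'), add 'bc' as idx 5
Step 6: w='bc' (idx 5), next='b' -> output (5, 'b'), add 'bcb' as idx 6
Step 7: w='bb' (idx 2), next='c' -> output (2, 'c'), add 'bbc' as idx 7


Encoded: [(0, 'b'), (1, 'b'), (0, 'c'), (3, 'b'), (1, 'c'), (5, 'b'), (2, 'c')]


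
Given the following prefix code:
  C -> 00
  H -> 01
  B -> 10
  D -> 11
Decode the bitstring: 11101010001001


Decoding step by step:
Bits 11 -> D
Bits 10 -> B
Bits 10 -> B
Bits 10 -> B
Bits 00 -> C
Bits 10 -> B
Bits 01 -> H


Decoded message: DBBBCBH


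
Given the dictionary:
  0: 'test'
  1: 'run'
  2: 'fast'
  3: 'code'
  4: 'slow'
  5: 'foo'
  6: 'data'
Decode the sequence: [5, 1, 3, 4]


Look up each index in the dictionary:
  5 -> 'foo'
  1 -> 'run'
  3 -> 'code'
  4 -> 'slow'

Decoded: "foo run code slow"


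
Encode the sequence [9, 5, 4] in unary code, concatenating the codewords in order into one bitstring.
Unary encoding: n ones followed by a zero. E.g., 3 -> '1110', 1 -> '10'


Encode each number as n ones followed by a terminating 0:
  9 -> 1111111110 (10 bits)
  5 -> 111110 (6 bits)
  4 -> 11110 (5 bits)
Total length = 10 + 6 + 5 = 21 bits.

Unary([9, 5, 4]) = 111111111011111011110 (21 bits)


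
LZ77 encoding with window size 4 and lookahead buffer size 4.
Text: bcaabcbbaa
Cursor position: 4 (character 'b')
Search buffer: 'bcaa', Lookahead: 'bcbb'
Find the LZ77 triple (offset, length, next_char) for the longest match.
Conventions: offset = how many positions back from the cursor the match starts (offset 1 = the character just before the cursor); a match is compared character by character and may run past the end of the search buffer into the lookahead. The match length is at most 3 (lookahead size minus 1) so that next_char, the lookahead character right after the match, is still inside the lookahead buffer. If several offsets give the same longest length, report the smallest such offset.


Try each offset into the search buffer:
  offset=1 (pos 3, char 'a'): match length 0
  offset=2 (pos 2, char 'a'): match length 0
  offset=3 (pos 1, char 'c'): match length 0
  offset=4 (pos 0, char 'b'): match length 2
Longest match has length 2 at offset 4.
next_char = character at position 4 + 2 = 6 -> 'b'

Best match: offset=4, length=2 (matching 'bc' starting at position 0)
LZ77 triple: (4, 2, 'b')
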